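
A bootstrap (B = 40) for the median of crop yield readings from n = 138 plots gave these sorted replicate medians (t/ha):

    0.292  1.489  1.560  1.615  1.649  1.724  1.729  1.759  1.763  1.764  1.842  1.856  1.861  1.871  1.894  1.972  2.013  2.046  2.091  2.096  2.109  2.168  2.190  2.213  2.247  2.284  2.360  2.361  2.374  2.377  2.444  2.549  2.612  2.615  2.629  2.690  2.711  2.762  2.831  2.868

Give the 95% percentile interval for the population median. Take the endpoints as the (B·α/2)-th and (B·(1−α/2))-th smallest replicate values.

(0.292, 2.831)

α = 0.05; lower rank = 40 × 0.025 = 1; upper rank = 40 × 0.975 = 39.
The 1st smallest replicate is 0.292; the 39th is 2.831.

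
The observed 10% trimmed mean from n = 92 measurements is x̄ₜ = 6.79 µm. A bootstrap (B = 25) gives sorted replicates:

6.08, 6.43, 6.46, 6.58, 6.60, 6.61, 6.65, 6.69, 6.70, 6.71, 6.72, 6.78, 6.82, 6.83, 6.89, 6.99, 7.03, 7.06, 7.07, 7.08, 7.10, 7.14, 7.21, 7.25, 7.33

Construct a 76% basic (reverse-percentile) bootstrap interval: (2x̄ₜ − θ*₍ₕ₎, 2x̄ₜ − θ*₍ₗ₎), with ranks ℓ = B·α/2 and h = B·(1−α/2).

Percentile endpoints at ranks 3 and 22: θ*₍3₎ = 6.46, θ*₍22₎ = 7.14.
Basic interval reflects these around x̄ₜ:
  lower = 2 × 6.79 − 7.14 = 6.44
  upper = 2 × 6.79 − 6.46 = 7.12

(6.44, 7.12)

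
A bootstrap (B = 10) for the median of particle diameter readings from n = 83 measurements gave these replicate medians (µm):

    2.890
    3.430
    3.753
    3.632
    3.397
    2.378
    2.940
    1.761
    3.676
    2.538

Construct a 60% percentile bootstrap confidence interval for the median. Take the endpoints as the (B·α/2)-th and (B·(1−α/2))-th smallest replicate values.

Sorted replicates: 1.761, 2.378, 2.538, 2.890, 2.940, 3.397, 3.430, 3.632, 3.676, 3.753
α = 0.40; lower rank = 10 × 0.200 = 2; upper rank = 10 × 0.800 = 8.
The 2nd smallest replicate is 2.378; the 8th is 3.632.

(2.378, 3.632)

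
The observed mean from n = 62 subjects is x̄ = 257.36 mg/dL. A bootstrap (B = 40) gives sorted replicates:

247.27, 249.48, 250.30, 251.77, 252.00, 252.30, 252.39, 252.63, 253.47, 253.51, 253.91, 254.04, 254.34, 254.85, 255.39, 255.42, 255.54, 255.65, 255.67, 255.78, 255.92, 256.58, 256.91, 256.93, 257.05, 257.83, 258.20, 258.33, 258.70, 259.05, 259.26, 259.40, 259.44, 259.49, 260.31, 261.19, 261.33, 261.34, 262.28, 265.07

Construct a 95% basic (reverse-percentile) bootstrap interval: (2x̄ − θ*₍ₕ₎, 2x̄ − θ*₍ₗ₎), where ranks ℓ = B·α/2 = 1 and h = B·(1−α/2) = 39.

(252.44, 267.45)

Percentile endpoints at ranks 1 and 39: θ*₍1₎ = 247.27, θ*₍39₎ = 262.28.
Basic interval reflects these around x̄:
  lower = 2 × 257.36 − 262.28 = 252.44
  upper = 2 × 257.36 − 247.27 = 267.45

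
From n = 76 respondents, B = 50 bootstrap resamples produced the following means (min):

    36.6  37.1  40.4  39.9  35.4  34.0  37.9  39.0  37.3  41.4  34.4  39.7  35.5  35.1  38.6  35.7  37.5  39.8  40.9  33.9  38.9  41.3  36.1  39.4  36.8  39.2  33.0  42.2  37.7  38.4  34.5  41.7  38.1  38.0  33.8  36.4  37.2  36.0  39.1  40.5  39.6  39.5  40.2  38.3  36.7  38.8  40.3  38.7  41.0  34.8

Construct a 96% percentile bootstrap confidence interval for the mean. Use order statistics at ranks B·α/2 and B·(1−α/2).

(33.0, 41.7)

Sorted replicates: 33.0, 33.8, 33.9, 34.0, 34.4, 34.5, 34.8, 35.1, 35.4, 35.5, 35.7, 36.0, 36.1, 36.4, 36.6, 36.7, 36.8, 37.1, 37.2, 37.3, 37.5, 37.7, 37.9, 38.0, 38.1, 38.3, 38.4, 38.6, 38.7, 38.8, 38.9, 39.0, 39.1, 39.2, 39.4, 39.5, 39.6, 39.7, 39.8, 39.9, 40.2, 40.3, 40.4, 40.5, 40.9, 41.0, 41.3, 41.4, 41.7, 42.2
α = 0.04; lower rank = 50 × 0.020 = 1; upper rank = 50 × 0.980 = 49.
The 1st smallest replicate is 33.0; the 49th is 41.7.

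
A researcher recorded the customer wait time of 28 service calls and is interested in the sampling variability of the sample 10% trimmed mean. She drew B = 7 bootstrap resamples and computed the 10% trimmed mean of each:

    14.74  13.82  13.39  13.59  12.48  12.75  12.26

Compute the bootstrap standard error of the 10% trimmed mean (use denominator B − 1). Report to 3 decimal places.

Bootstrap SE is the standard deviation of the 7 replicate 10% trimmed means.
Mean of replicates: (14.74 + 13.82 + 13.39 + 13.59 + 12.48 + 12.75 + 12.26) / 7 = 93.0300 / 7 = 13.2900
Sum of squared deviations: (+1.4500)² + (+0.5300)² + (+0.1000)² + (+0.3000)² + (−0.8100)² + (−0.5400)² + (−1.0300)² = 4.4920
Variance = 4.4920 / 6 = 0.7487
SE* = √0.7487

SE* = 0.865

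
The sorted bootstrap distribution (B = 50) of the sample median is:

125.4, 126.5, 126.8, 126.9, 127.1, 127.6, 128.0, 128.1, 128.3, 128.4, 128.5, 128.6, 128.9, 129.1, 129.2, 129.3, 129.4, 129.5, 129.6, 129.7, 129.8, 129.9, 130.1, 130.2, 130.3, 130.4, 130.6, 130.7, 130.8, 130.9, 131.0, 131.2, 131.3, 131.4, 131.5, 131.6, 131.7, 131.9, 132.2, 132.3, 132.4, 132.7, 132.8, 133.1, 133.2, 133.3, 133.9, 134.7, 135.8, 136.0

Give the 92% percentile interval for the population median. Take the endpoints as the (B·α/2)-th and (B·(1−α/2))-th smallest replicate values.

(126.5, 134.7)

α = 0.08; lower rank = 50 × 0.040 = 2; upper rank = 50 × 0.960 = 48.
The 2nd smallest replicate is 126.5; the 48th is 134.7.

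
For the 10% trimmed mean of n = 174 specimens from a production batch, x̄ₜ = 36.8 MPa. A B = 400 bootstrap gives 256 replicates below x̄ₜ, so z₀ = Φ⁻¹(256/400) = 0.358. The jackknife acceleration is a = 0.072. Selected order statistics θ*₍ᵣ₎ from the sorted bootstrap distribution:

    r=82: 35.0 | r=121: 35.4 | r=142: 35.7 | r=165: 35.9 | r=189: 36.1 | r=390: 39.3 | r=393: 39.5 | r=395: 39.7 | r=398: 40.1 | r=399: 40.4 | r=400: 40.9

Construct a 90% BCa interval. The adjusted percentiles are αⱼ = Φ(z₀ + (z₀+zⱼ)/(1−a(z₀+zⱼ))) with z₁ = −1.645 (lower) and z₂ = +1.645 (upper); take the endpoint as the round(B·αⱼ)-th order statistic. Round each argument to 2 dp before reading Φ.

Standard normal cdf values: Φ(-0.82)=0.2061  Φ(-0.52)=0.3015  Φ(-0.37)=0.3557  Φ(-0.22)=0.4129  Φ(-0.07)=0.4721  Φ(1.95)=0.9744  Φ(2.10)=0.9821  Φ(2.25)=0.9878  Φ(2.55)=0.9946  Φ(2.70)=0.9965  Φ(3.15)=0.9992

Lower: z₀ + z₁ = 0.358 + (-1.645) = -1.287; 1 − a(z₀+z₁) = 1 − (0.072)(-1.287) = 1.0927; argument = 0.358 + (-1.287)/1.0927 = -0.8199 → -0.82.
α₁ = Φ(-0.82) = 0.2061; rank = round(400 × 0.2061) = 82; θ*₍82₎ = 35.0.
Upper: z₀ + z₂ = 2.003; 1 − a(z₀+z₂) = 0.8558; argument = 2.6985 → 2.70; α₂ = 0.9965; rank = 399; θ*₍399₎ = 40.4.

(35.0, 40.4)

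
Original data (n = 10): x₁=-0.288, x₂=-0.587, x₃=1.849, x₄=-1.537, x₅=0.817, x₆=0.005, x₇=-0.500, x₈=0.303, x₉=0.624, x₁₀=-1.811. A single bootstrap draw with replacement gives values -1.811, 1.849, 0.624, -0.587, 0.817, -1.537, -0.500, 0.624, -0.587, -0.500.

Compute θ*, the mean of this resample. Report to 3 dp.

Mean = ((-1.811) + 1.849 + 0.624 + (-0.587) + 0.817 + (-1.537) + (-0.500) + 0.624 + (-0.587) + (-0.500)) / 10 = -1.6080 / 10 = -0.161

θ* = -0.161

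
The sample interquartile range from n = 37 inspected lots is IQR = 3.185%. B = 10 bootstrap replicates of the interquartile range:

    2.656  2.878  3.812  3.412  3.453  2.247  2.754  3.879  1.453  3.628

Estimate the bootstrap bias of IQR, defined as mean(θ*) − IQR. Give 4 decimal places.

bias = −0.1678

mean(θ*) = (2.656 + 2.878 + 3.812 + 3.412 + 3.453 + 2.247 + 2.754 + 3.879 + 1.453 + 3.628) / 10 = 3.01720
bias = 3.01720 − 3.185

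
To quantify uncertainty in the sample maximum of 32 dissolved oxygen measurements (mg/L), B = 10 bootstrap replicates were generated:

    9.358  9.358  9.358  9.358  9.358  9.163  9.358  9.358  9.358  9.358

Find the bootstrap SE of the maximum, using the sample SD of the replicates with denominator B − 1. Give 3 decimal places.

SE* = 0.062

Bootstrap SE is the standard deviation of the 10 replicate maximums.
Mean of replicates: (9.358 + 9.358 + 9.358 + 9.358 + 9.358 + 9.163 + 9.358 + 9.358 + 9.358 + 9.358) / 10 = 93.3850 / 10 = 9.3385
Sum of squared deviations: (+0.0195)² + (+0.0195)² + (+0.0195)² + (+0.0195)² + (+0.0195)² + (−0.1755)² + (+0.0195)² + (+0.0195)² + (+0.0195)² + (+0.0195)² = 0.0342
Variance = 0.0342 / 9 = 0.0038
SE* = √0.0038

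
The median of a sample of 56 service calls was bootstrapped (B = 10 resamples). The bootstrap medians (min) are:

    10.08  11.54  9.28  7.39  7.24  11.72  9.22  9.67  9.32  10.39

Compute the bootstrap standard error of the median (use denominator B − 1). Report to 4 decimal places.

Bootstrap SE is the standard deviation of the 10 replicate medians.
Mean of replicates: (10.08 + 11.54 + 9.28 + 7.39 + 7.24 + 11.72 + 9.22 + 9.67 + 9.32 + 10.39) / 10 = 95.85000 / 10 = 9.58500
Sum of squared deviations: (+0.49500)² + (+1.95500)² + (−0.30500)² + (−2.19500)² + (−2.34500)² + (+2.13500)² + (−0.36500)² + (+0.08500)² + (−0.26500)² + (+0.80500)² = 19.89405
Variance = 19.89405 / 9 = 2.21045
SE* = √2.21045

SE* = 1.4868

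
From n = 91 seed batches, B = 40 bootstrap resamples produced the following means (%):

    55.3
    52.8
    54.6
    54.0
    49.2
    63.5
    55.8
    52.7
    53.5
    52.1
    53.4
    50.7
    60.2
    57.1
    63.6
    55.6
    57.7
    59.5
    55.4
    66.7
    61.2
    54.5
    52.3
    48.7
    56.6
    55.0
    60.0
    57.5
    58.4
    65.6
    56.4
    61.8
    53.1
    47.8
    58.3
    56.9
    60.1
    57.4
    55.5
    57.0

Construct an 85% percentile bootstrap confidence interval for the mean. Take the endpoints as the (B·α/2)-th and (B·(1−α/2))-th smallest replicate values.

(49.2, 63.5)

Sorted replicates: 47.8, 48.7, 49.2, 50.7, 52.1, 52.3, 52.7, 52.8, 53.1, 53.4, 53.5, 54.0, 54.5, 54.6, 55.0, 55.3, 55.4, 55.5, 55.6, 55.8, 56.4, 56.6, 56.9, 57.0, 57.1, 57.4, 57.5, 57.7, 58.3, 58.4, 59.5, 60.0, 60.1, 60.2, 61.2, 61.8, 63.5, 63.6, 65.6, 66.7
α = 0.15; lower rank = 40 × 0.075 = 3; upper rank = 40 × 0.925 = 37.
The 3rd smallest replicate is 49.2; the 37th is 63.5.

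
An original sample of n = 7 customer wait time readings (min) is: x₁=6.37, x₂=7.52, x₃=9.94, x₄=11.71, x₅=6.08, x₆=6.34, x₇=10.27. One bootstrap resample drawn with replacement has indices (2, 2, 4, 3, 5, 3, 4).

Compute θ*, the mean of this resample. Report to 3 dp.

Resample values: 7.52, 7.52, 11.71, 9.94, 6.08, 9.94, 11.71.
Mean = (7.52 + 7.52 + 11.71 + 9.94 + 6.08 + 9.94 + 11.71) / 7 = 64.420 / 7 = 9.203

θ* = 9.203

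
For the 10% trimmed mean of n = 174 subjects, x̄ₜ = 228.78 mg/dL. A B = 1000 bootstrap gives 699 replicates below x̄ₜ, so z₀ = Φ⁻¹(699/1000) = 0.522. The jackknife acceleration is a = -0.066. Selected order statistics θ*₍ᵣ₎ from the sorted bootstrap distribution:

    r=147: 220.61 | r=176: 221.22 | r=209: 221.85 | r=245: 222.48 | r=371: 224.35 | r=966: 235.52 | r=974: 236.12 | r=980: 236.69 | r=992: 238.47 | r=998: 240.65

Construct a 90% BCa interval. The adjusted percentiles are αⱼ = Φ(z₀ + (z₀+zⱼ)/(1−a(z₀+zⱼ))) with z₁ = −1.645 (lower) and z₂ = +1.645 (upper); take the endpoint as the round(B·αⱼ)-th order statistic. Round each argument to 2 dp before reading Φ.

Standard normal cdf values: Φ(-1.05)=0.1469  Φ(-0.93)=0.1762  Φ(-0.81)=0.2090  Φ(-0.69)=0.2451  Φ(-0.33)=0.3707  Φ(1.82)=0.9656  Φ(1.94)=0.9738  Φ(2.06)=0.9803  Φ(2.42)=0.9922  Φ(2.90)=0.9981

(222.48, 238.47)

Lower: z₀ + z₁ = 0.522 + (-1.645) = -1.123; 1 − a(z₀+z₁) = 1 − (-0.066)(-1.123) = 0.9259; argument = 0.522 + (-1.123)/0.9259 = -0.6909 → -0.69.
α₁ = Φ(-0.69) = 0.2451; rank = round(1000 × 0.2451) = 245; θ*₍245₎ = 222.48.
Upper: z₀ + z₂ = 2.167; 1 − a(z₀+z₂) = 1.1430; argument = 2.4179 → 2.42; α₂ = 0.9922; rank = 992; θ*₍992₎ = 238.47.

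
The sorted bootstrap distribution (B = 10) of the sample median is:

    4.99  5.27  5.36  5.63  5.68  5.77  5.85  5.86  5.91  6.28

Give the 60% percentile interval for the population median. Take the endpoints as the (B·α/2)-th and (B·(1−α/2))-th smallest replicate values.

(5.27, 5.86)

α = 0.40; lower rank = 10 × 0.200 = 2; upper rank = 10 × 0.800 = 8.
The 2nd smallest replicate is 5.27; the 8th is 5.86.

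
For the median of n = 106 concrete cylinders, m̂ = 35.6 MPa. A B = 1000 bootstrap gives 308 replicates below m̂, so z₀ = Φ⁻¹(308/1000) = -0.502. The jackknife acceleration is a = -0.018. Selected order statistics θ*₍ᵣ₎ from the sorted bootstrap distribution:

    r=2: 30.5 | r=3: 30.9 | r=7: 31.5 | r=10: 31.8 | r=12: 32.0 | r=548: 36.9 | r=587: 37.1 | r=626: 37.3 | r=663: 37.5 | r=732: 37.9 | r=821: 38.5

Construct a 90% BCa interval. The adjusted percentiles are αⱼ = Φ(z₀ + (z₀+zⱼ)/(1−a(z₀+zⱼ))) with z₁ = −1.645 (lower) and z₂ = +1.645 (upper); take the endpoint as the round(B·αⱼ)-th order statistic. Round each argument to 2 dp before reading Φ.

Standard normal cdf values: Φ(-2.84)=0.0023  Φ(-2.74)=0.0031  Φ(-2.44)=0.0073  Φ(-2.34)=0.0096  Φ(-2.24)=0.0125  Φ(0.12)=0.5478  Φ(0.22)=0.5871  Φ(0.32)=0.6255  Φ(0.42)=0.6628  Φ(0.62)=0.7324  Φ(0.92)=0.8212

Lower: z₀ + z₁ = -0.502 + (-1.645) = -2.147; 1 − a(z₀+z₁) = 1 − (-0.018)(-2.147) = 0.9614; argument = -0.502 + (-2.147)/0.9614 = -2.7353 → -2.74.
α₁ = Φ(-2.74) = 0.0031; rank = round(1000 × 0.0031) = 3; θ*₍3₎ = 30.9.
Upper: z₀ + z₂ = 1.143; 1 − a(z₀+z₂) = 1.0206; argument = 0.6180 → 0.62; α₂ = 0.7324; rank = 732; θ*₍732₎ = 37.9.

(30.9, 37.9)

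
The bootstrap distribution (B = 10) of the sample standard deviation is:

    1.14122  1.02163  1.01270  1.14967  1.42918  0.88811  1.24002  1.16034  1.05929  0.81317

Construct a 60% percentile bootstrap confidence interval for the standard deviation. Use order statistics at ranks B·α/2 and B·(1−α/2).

(0.88811, 1.16034)

Sorted replicates: 0.81317, 0.88811, 1.01270, 1.02163, 1.05929, 1.14122, 1.14967, 1.16034, 1.24002, 1.42918
α = 0.40; lower rank = 10 × 0.200 = 2; upper rank = 10 × 0.800 = 8.
The 2nd smallest replicate is 0.88811; the 8th is 1.16034.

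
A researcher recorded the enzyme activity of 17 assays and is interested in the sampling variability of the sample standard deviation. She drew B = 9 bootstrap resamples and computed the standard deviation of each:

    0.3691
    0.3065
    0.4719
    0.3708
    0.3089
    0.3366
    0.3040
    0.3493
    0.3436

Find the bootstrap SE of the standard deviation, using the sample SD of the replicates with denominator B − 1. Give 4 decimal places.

Bootstrap SE is the standard deviation of the 9 replicate standard deviations.
Mean of replicates: (0.3691 + 0.3065 + 0.4719 + 0.3708 + 0.3089 + 0.3366 + 0.3040 + 0.3493 + 0.3436) / 9 = 3.160700 / 9 = 0.351189
Sum of squared deviations: (+0.017911)² + (−0.044689)² + (+0.120711)² + (+0.019611)² + (−0.042289)² + (−0.014589)² + (−0.047189)² + (−0.001889)² + (−0.007589)² = 0.021563
Variance = 0.021563 / 8 = 0.002695
SE* = √0.002695

SE* = 0.0519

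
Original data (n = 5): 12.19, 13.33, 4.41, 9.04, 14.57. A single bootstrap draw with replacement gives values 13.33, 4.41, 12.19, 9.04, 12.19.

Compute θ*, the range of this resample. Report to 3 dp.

θ* = 8.920

Range = 13.33 − 4.41 = 8.920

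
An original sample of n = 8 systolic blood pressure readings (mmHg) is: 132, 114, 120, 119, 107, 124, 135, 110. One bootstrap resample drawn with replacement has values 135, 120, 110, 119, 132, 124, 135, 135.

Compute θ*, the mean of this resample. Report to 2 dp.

θ* = 126.25

Mean = (135 + 120 + 110 + 119 + 132 + 124 + 135 + 135) / 8 = 1010.0 / 8 = 126.25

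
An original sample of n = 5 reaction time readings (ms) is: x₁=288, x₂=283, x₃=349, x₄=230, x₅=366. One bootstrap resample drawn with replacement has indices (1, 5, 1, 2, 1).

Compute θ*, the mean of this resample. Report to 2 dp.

θ* = 302.60

Resample values: 288, 366, 288, 283, 288.
Mean = (288 + 366 + 288 + 283 + 288) / 5 = 1513.0 / 5 = 302.60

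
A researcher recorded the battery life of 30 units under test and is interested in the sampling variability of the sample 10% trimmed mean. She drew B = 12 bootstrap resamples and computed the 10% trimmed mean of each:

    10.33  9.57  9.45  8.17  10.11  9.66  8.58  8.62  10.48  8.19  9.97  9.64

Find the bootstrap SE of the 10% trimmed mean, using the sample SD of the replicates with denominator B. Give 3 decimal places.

SE* = 0.779

Bootstrap SE is the standard deviation of the 12 replicate 10% trimmed means.
Mean of replicates: (10.33 + 9.57 + 9.45 + 8.17 + 10.11 + 9.66 + 8.58 + 8.62 + 10.48 + 8.19 + 9.97 + 9.64) / 12 = 112.7700 / 12 = 9.3975
Sum of squared deviations: (+0.9325)² + (+0.1725)² + (+0.0525)² + (−1.2275)² + (+0.7125)² + (+0.2625)² + (−0.8175)² + (−0.7775)² + (+1.0825)² + (−1.2075)² + (+0.5725)² + (+0.2425)² = 7.2746
Variance = 7.2746 / 12 = 0.6062
SE* = √0.6062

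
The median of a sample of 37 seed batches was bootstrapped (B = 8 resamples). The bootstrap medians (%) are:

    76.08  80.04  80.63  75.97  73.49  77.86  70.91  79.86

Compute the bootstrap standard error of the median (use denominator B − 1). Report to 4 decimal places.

Bootstrap SE is the standard deviation of the 8 replicate medians.
Mean of replicates: (76.08 + 80.04 + 80.63 + 75.97 + 73.49 + 77.86 + 70.91 + 79.86) / 8 = 614.84000 / 8 = 76.85500
Sum of squared deviations: (−0.77500)² + (+3.18500)² + (+3.77500)² + (−0.88500)² + (−3.36500)² + (+1.00500)² + (−5.94500)² + (+3.00500)² = 82.48500
Variance = 82.48500 / 7 = 11.78357
SE* = √11.78357

SE* = 3.4327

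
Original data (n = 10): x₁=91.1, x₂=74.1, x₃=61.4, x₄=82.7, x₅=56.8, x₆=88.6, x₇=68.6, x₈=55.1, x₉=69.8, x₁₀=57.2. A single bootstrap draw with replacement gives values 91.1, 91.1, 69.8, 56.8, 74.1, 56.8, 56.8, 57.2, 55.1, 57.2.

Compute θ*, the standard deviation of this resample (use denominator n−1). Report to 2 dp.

Mean = 66.6000; sum of squared deviations = 1864.0800
s² = 1864.0800 / 9 = 207.1200
s = √207.1200 = 14.39

θ* = 14.39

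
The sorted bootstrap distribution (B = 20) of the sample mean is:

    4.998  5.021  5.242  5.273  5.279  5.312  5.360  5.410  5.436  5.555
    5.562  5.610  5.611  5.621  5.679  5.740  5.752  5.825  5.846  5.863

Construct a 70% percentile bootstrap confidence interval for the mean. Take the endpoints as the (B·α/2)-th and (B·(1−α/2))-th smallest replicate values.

α = 0.30; lower rank = 20 × 0.150 = 3; upper rank = 20 × 0.850 = 17.
The 3rd smallest replicate is 5.242; the 17th is 5.752.

(5.242, 5.752)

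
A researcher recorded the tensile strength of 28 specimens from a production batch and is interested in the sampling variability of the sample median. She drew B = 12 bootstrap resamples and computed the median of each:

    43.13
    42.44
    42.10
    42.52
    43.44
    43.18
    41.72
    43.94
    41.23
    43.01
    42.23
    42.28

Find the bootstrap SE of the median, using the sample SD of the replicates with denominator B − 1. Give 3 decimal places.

SE* = 0.766

Bootstrap SE is the standard deviation of the 12 replicate medians.
Mean of replicates: (43.13 + 42.44 + 42.10 + 42.52 + 43.44 + 43.18 + 41.72 + 43.94 + 41.23 + 43.01 + 42.23 + 42.28) / 12 = 511.2200 / 12 = 42.6017
Sum of squared deviations: (+0.5283)² + (−0.1617)² + (−0.5017)² + (−0.0817)² + (+0.8383)² + (+0.5783)² + (−0.8817)² + (+1.3383)² + (−1.3717)² + (+0.4083)² + (−0.3717)² + (−0.3217)² = 6.4592
Variance = 6.4592 / 11 = 0.5872
SE* = √0.5872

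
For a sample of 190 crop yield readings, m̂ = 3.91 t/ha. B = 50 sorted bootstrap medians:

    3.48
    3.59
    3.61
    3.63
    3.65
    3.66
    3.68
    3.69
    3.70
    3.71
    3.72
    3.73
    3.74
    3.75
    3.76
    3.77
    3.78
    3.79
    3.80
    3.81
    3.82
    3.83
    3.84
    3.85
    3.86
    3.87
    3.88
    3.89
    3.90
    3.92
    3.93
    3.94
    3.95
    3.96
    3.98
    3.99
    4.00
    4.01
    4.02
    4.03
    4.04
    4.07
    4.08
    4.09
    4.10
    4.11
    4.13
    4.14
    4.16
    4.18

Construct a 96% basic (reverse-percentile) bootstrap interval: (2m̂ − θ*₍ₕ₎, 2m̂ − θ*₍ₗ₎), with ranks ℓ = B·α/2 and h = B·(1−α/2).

Percentile endpoints at ranks 1 and 49: θ*₍1₎ = 3.48, θ*₍49₎ = 4.16.
Basic interval reflects these around m̂:
  lower = 2 × 3.91 − 4.16 = 3.66
  upper = 2 × 3.91 − 3.48 = 4.34

(3.66, 4.34)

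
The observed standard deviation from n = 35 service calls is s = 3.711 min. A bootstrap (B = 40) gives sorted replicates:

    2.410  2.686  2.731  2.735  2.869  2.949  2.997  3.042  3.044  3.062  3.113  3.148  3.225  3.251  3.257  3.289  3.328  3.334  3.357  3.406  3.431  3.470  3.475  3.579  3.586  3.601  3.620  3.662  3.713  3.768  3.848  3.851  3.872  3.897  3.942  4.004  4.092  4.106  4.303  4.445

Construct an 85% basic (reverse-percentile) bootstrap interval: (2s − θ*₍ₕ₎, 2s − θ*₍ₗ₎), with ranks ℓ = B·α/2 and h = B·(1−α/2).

(3.330, 4.691)

Percentile endpoints at ranks 3 and 37: θ*₍3₎ = 2.731, θ*₍37₎ = 4.092.
Basic interval reflects these around s:
  lower = 2 × 3.711 − 4.092 = 3.330
  upper = 2 × 3.711 − 2.731 = 4.691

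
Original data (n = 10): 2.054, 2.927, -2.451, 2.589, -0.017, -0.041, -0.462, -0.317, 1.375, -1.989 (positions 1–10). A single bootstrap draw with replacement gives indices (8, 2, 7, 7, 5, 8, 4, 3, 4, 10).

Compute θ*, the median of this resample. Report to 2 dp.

Resample values: -0.317, 2.927, -0.462, -0.462, -0.017, -0.317, 2.589, -2.451, 2.589, -1.989.
Sorted: -2.451, -1.989, -0.462, -0.462, -0.317, -0.317, -0.017, 2.589, 2.589, 2.927
Median = average of the two middle values = -0.32

θ* = -0.32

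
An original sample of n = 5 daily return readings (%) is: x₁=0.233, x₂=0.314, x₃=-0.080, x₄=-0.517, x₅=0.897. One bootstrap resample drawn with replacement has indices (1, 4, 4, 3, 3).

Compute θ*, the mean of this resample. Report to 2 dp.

θ* = -0.19

Resample values: 0.233, -0.517, -0.517, -0.080, -0.080.
Mean = (0.233 + (-0.517) + (-0.517) + (-0.080) + (-0.080)) / 5 = -0.9610 / 5 = -0.19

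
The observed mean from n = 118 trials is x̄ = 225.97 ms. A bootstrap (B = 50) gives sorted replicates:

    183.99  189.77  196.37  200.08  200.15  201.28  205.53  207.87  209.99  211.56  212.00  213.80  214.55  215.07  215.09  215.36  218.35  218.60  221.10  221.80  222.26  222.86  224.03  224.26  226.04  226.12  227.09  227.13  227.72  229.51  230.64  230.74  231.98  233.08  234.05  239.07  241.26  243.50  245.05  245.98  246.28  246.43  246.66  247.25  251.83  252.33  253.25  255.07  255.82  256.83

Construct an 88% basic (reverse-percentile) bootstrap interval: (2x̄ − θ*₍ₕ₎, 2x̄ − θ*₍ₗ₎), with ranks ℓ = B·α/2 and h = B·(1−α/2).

(198.69, 255.57)

Percentile endpoints at ranks 3 and 47: θ*₍3₎ = 196.37, θ*₍47₎ = 253.25.
Basic interval reflects these around x̄:
  lower = 2 × 225.97 − 253.25 = 198.69
  upper = 2 × 225.97 − 196.37 = 255.57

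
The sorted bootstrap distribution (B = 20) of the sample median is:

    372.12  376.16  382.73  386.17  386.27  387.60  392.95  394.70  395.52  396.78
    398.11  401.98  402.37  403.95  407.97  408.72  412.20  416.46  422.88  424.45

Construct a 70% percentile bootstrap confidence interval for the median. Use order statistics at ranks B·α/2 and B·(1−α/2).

(382.73, 412.20)

α = 0.30; lower rank = 20 × 0.150 = 3; upper rank = 20 × 0.850 = 17.
The 3rd smallest replicate is 382.73; the 17th is 412.20.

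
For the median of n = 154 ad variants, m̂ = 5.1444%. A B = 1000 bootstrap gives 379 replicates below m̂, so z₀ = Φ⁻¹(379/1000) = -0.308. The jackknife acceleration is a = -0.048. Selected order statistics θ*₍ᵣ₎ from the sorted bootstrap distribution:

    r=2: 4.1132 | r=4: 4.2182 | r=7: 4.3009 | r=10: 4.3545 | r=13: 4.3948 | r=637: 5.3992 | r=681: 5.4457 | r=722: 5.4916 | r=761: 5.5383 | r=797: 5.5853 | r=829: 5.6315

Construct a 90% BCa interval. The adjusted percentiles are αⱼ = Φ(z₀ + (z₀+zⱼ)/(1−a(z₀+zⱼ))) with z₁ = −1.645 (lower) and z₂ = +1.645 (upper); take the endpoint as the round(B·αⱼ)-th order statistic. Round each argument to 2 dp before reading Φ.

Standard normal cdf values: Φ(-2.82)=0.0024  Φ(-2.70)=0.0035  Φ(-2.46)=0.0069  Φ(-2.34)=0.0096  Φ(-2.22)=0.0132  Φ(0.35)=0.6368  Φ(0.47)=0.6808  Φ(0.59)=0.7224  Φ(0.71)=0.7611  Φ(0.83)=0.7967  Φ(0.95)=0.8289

(4.3009, 5.6315)

Lower: z₀ + z₁ = -0.308 + (-1.645) = -1.953; 1 − a(z₀+z₁) = 1 − (-0.048)(-1.953) = 0.9063; argument = -0.308 + (-1.953)/0.9063 = -2.4630 → -2.46.
α₁ = Φ(-2.46) = 0.0069; rank = round(1000 × 0.0069) = 7; θ*₍7₎ = 4.3009.
Upper: z₀ + z₂ = 1.337; 1 − a(z₀+z₂) = 1.0642; argument = 0.9484 → 0.95; α₂ = 0.8289; rank = 829; θ*₍829₎ = 5.6315.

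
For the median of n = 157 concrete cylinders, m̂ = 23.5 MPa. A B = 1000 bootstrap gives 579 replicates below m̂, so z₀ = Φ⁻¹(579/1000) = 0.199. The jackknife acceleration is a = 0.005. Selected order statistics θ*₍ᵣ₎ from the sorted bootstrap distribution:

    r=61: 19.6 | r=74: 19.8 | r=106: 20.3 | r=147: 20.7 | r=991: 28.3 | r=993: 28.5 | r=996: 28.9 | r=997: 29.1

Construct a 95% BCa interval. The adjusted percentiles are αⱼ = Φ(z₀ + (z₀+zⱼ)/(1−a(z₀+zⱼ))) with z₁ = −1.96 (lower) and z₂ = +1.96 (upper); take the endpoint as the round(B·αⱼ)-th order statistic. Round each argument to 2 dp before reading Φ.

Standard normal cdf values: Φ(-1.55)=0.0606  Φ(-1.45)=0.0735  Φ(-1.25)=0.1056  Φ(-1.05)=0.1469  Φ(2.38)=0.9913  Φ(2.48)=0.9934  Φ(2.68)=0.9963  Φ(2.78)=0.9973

Lower: z₀ + z₁ = 0.199 + (-1.960) = -1.761; 1 − a(z₀+z₁) = 1 − (0.005)(-1.761) = 1.0088; argument = 0.199 + (-1.761)/1.0088 = -1.5466 → -1.55.
α₁ = Φ(-1.55) = 0.0606; rank = round(1000 × 0.0606) = 61; θ*₍61₎ = 19.6.
Upper: z₀ + z₂ = 2.159; 1 − a(z₀+z₂) = 0.9892; argument = 2.3816 → 2.38; α₂ = 0.9913; rank = 991; θ*₍991₎ = 28.3.

(19.6, 28.3)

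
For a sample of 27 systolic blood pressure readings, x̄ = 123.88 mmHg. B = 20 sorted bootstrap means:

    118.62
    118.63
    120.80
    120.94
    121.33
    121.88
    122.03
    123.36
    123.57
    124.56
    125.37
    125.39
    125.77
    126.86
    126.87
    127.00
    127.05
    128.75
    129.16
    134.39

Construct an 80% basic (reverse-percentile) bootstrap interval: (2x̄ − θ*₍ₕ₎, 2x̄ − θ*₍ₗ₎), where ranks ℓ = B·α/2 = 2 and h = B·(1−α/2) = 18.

Percentile endpoints at ranks 2 and 18: θ*₍2₎ = 118.63, θ*₍18₎ = 128.75.
Basic interval reflects these around x̄:
  lower = 2 × 123.88 − 128.75 = 119.01
  upper = 2 × 123.88 − 118.63 = 129.13

(119.01, 129.13)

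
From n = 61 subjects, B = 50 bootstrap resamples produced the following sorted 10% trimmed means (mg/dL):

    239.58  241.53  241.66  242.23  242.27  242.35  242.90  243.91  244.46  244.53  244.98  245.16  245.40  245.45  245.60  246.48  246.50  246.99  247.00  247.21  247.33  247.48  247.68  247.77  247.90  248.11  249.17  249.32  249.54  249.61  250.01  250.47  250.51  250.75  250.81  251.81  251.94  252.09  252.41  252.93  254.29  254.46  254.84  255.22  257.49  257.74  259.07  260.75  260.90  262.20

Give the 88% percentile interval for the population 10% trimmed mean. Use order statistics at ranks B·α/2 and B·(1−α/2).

(241.66, 259.07)

α = 0.12; lower rank = 50 × 0.060 = 3; upper rank = 50 × 0.940 = 47.
The 3rd smallest replicate is 241.66; the 47th is 259.07.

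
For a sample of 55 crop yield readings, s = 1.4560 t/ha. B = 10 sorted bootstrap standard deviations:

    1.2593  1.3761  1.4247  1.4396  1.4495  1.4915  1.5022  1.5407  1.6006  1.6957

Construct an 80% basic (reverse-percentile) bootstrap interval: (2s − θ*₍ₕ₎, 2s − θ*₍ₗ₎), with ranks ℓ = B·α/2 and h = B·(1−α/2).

Percentile endpoints at ranks 1 and 9: θ*₍1₎ = 1.2593, θ*₍9₎ = 1.6006.
Basic interval reflects these around s:
  lower = 2 × 1.4560 − 1.6006 = 1.3114
  upper = 2 × 1.4560 − 1.2593 = 1.6527

(1.3114, 1.6527)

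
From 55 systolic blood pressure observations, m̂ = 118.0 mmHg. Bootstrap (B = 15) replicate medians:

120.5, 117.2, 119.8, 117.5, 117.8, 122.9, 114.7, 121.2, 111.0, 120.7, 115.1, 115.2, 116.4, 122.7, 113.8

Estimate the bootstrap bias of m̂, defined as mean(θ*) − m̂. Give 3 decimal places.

bias = −0.233

mean(θ*) = (120.5 + 117.2 + 119.8 + 117.5 + 117.8 + 122.9 + 114.7 + 121.2 + 111.0 + 120.7 + 115.1 + 115.2 + 116.4 + 122.7 + 113.8) / 15 = 117.7667
bias = 117.7667 − 118.0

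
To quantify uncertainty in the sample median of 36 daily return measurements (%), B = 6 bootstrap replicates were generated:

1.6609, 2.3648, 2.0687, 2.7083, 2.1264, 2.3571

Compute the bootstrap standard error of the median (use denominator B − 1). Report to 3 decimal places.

SE* = 0.353

Bootstrap SE is the standard deviation of the 6 replicate medians.
Mean of replicates: (1.6609 + 2.3648 + 2.0687 + 2.7083 + 2.1264 + 2.3571) / 6 = 13.28620 / 6 = 2.21437
Sum of squared deviations: (−0.55347)² + (+0.15043)² + (−0.14567)² + (+0.49393)² + (−0.08797)² + (+0.14273)² = 0.62226
Variance = 0.62226 / 5 = 0.12445
SE* = √0.12445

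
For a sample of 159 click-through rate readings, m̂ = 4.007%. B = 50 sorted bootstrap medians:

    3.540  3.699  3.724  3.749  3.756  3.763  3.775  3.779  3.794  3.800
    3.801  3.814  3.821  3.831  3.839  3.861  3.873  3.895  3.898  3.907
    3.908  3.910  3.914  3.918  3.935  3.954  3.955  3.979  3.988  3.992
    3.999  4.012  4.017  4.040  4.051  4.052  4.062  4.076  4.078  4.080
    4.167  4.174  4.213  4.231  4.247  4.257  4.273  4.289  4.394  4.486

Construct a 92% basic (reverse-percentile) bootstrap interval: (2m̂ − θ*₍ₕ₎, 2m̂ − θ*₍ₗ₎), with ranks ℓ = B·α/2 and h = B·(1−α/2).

(3.725, 4.315)

Percentile endpoints at ranks 2 and 48: θ*₍2₎ = 3.699, θ*₍48₎ = 4.289.
Basic interval reflects these around m̂:
  lower = 2 × 4.007 − 4.289 = 3.725
  upper = 2 × 4.007 − 3.699 = 4.315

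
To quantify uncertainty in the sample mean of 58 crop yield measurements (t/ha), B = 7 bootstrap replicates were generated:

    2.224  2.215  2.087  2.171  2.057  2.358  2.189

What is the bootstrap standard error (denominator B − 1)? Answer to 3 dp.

Bootstrap SE is the standard deviation of the 7 replicate means.
Mean of replicates: (2.224 + 2.215 + 2.087 + 2.171 + 2.057 + 2.358 + 2.189) / 7 = 15.3010 / 7 = 2.1859
Sum of squared deviations: (+0.0381)² + (+0.0291)² + (−0.0989)² + (−0.0149)² + (−0.1289)² + (+0.1721)² + (+0.0031)² = 0.0585
Variance = 0.0585 / 6 = 0.0098
SE* = √0.0098

SE* = 0.099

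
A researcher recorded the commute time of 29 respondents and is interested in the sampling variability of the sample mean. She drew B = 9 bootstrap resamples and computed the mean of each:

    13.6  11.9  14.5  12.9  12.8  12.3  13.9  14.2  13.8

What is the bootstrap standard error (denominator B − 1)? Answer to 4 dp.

SE* = 0.8885

Bootstrap SE is the standard deviation of the 9 replicate means.
Mean of replicates: (13.6 + 11.9 + 14.5 + 12.9 + 12.8 + 12.3 + 13.9 + 14.2 + 13.8) / 9 = 119.90000 / 9 = 13.32222
Sum of squared deviations: (+0.27778)² + (−1.42222)² + (+1.17778)² + (−0.42222)² + (−0.52222)² + (−1.02222)² + (+0.57778)² + (+0.87778)² + (+0.47778)² = 6.31556
Variance = 6.31556 / 8 = 0.78944
SE* = √0.78944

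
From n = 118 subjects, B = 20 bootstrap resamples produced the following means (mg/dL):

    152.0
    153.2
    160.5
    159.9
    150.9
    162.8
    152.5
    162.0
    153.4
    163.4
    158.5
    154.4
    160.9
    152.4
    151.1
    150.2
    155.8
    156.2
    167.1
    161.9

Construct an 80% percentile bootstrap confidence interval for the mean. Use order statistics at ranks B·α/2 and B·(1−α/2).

Sorted replicates: 150.2, 150.9, 151.1, 152.0, 152.4, 152.5, 153.2, 153.4, 154.4, 155.8, 156.2, 158.5, 159.9, 160.5, 160.9, 161.9, 162.0, 162.8, 163.4, 167.1
α = 0.20; lower rank = 20 × 0.100 = 2; upper rank = 20 × 0.900 = 18.
The 2nd smallest replicate is 150.9; the 18th is 162.8.

(150.9, 162.8)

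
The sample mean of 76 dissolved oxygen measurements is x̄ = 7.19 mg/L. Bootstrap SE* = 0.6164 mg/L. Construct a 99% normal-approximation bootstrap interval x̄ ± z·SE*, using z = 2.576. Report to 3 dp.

(5.602, 8.778)

Margin = 2.576 × 0.6164 = 1.5878
Interval: 7.19 ± 1.5878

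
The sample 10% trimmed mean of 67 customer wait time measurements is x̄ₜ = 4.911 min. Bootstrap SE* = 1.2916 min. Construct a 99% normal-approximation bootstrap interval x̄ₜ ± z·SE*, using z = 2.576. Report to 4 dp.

(1.5838, 8.2382)

Margin = 2.576 × 1.2916 = 3.32716
Interval: 4.911 ± 3.32716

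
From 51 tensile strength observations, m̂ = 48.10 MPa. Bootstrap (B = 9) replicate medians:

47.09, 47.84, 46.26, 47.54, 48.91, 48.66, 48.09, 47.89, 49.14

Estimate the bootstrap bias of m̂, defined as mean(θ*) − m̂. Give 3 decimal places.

bias = −0.164

mean(θ*) = (47.09 + 47.84 + 46.26 + 47.54 + 48.91 + 48.66 + 48.09 + 47.89 + 49.14) / 9 = 47.9356
bias = 47.9356 − 48.10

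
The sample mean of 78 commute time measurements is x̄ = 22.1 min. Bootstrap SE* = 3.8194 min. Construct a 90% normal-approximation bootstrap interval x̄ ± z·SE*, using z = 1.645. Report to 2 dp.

(15.82, 28.38)

Margin = 1.645 × 3.8194 = 6.283
Interval: 22.1 ± 6.283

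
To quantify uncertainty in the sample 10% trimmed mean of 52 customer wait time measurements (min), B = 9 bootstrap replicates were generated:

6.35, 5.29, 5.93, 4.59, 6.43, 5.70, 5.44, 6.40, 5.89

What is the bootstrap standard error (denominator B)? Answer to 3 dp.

Bootstrap SE is the standard deviation of the 9 replicate 10% trimmed means.
Mean of replicates: (6.35 + 5.29 + 5.93 + 4.59 + 6.43 + 5.70 + 5.44 + 6.40 + 5.89) / 9 = 52.0200 / 9 = 5.7800
Sum of squared deviations: (+0.5700)² + (−0.4900)² + (+0.1500)² + (−1.1900)² + (+0.6500)² + (−0.0800)² + (−0.3400)² + (+0.6200)² + (+0.1100)² = 2.9446
Variance = 2.9446 / 9 = 0.3272
SE* = √0.3272

SE* = 0.572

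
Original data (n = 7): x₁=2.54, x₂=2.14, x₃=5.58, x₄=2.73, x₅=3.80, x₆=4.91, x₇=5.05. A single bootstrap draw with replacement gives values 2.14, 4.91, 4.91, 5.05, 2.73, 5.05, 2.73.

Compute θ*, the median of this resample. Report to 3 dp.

Sorted: 2.14, 2.73, 2.73, 4.91, 4.91, 5.05, 5.05
Median = middle value = 4.910

θ* = 4.910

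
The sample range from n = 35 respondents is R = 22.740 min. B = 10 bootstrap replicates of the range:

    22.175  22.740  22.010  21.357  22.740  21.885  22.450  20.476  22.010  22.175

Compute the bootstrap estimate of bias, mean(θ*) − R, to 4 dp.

mean(θ*) = (22.175 + 22.740 + 22.010 + 21.357 + 22.740 + 21.885 + 22.450 + 20.476 + 22.010 + 22.175) / 10 = 22.00180
bias = 22.00180 − 22.740

bias = −0.7382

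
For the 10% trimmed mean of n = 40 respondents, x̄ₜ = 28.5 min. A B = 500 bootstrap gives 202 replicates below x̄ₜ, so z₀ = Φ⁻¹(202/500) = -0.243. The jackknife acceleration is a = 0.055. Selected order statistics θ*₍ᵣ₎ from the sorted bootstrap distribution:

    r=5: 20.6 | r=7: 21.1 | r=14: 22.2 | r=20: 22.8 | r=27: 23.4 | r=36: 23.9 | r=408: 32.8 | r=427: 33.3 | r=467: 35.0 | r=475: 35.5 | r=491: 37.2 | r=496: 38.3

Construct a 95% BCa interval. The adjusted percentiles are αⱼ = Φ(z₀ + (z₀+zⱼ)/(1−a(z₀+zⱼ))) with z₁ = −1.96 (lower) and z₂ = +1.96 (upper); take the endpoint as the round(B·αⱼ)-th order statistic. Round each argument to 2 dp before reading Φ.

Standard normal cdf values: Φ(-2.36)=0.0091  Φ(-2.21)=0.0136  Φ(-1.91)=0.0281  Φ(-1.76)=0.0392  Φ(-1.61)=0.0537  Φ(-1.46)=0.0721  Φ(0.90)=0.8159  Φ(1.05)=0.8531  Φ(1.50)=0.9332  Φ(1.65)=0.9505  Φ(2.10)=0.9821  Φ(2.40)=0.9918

Lower: z₀ + z₁ = -0.243 + (-1.960) = -2.203; 1 − a(z₀+z₁) = 1 − (0.055)(-2.203) = 1.1212; argument = -0.243 + (-2.203)/1.1212 = -2.2079 → -2.21.
α₁ = Φ(-2.21) = 0.0136; rank = round(500 × 0.0136) = 7; θ*₍7₎ = 21.1.
Upper: z₀ + z₂ = 1.717; 1 − a(z₀+z₂) = 0.9056; argument = 1.6531 → 1.65; α₂ = 0.9505; rank = 475; θ*₍475₎ = 35.5.

(21.1, 35.5)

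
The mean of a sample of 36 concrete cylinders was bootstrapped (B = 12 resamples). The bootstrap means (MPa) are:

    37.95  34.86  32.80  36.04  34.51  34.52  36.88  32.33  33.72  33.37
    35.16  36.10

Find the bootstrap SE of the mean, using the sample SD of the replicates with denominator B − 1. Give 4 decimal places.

SE* = 1.6801

Bootstrap SE is the standard deviation of the 12 replicate means.
Mean of replicates: (37.95 + 34.86 + 32.80 + 36.04 + 34.51 + 34.52 + 36.88 + 32.33 + 33.72 + 33.37 + 35.16 + 36.10) / 12 = 418.24000 / 12 = 34.85333
Sum of squared deviations: (+3.09667)² + (+0.00667)² + (−2.05333)² + (+1.18667)² + (−0.34333)² + (−0.33333)² + (+2.02667)² + (−2.52333)² + (−1.13333)² + (−1.48333)² + (+0.30667)² + (+1.24667)² = 31.05027
Variance = 31.05027 / 11 = 2.82275
SE* = √2.82275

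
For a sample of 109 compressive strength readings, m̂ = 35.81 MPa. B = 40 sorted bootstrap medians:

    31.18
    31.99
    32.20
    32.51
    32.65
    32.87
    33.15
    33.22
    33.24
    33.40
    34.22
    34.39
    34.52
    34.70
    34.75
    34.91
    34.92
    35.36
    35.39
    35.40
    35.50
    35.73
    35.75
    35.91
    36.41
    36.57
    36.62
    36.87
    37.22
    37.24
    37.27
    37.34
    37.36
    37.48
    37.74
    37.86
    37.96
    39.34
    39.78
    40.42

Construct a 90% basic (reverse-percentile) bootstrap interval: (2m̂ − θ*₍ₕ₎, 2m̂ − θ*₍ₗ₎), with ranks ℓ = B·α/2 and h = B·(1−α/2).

(32.28, 39.63)

Percentile endpoints at ranks 2 and 38: θ*₍2₎ = 31.99, θ*₍38₎ = 39.34.
Basic interval reflects these around m̂:
  lower = 2 × 35.81 − 39.34 = 32.28
  upper = 2 × 35.81 − 31.99 = 39.63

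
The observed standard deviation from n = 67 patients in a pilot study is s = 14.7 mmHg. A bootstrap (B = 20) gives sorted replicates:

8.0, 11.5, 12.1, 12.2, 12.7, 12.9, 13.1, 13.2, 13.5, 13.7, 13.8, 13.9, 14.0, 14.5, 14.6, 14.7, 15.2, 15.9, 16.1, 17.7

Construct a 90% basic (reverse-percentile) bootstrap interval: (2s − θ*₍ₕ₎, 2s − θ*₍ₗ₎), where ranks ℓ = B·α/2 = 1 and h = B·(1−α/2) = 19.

(13.3, 21.4)

Percentile endpoints at ranks 1 and 19: θ*₍1₎ = 8.0, θ*₍19₎ = 16.1.
Basic interval reflects these around s:
  lower = 2 × 14.7 − 16.1 = 13.3
  upper = 2 × 14.7 − 8.0 = 21.4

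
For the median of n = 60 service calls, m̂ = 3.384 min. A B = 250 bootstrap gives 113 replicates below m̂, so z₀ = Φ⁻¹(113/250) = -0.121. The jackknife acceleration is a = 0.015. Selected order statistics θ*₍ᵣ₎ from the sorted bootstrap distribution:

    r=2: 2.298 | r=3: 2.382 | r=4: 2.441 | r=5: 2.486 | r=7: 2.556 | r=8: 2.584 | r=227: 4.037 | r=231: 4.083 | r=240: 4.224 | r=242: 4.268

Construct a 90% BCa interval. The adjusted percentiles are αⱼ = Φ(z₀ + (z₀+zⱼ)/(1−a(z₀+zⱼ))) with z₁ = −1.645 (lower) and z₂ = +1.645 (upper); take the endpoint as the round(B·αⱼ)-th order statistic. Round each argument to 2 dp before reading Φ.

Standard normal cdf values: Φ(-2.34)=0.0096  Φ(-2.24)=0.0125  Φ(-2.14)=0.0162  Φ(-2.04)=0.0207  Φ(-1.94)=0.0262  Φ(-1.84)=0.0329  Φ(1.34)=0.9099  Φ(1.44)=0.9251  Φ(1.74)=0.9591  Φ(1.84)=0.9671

Lower: z₀ + z₁ = -0.121 + (-1.645) = -1.766; 1 − a(z₀+z₁) = 1 − (0.015)(-1.766) = 1.0265; argument = -0.121 + (-1.766)/1.0265 = -1.8414 → -1.84.
α₁ = Φ(-1.84) = 0.0329; rank = round(250 × 0.0329) = 8; θ*₍8₎ = 2.584.
Upper: z₀ + z₂ = 1.524; 1 − a(z₀+z₂) = 0.9771; argument = 1.4387 → 1.44; α₂ = 0.9251; rank = 231; θ*₍231₎ = 4.083.

(2.584, 4.083)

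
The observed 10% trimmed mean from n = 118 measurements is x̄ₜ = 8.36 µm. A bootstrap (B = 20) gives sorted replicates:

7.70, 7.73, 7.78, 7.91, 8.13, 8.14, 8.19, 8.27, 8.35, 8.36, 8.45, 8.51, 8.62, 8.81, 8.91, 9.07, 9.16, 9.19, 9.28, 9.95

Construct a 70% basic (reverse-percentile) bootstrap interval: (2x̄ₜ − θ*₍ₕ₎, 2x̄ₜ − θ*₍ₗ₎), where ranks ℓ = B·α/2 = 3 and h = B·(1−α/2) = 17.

(7.56, 8.94)

Percentile endpoints at ranks 3 and 17: θ*₍3₎ = 7.78, θ*₍17₎ = 9.16.
Basic interval reflects these around x̄ₜ:
  lower = 2 × 8.36 − 9.16 = 7.56
  upper = 2 × 8.36 − 7.78 = 8.94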